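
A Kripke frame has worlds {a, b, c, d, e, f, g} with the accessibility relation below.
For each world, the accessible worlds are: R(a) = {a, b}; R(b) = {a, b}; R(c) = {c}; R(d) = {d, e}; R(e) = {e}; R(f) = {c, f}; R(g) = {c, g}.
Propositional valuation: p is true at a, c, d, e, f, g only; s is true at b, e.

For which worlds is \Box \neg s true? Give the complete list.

c, f, g

Let φ = \Box \neg s. Evaluate φ at each world:
  a (successors {a, b}): φ is false.
  b (successors {a, b}): φ is false.
  c (successors {c}): φ is true.
  d (successors {d, e}): φ is false.
  e (successors {e}): φ is false.
  f (successors {c, f}): φ is true.
  g (successors {c, g}): φ is true.
For instance, at f:
  At f: \Box \neg s requires \neg s at every successor {c, f}.
    At c: \neg s is true.
    At f: \neg s is true.
  So \Box \neg s is true at f.
Satisfying worlds: {c, f, g}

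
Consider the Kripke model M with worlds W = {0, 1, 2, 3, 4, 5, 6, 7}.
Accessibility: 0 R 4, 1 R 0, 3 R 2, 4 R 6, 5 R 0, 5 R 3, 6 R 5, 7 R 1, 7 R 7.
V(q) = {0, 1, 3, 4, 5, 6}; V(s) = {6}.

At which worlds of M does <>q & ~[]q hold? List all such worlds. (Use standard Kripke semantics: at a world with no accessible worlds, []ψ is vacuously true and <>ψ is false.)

Let φ = <>q & ~[]q. Evaluate φ at each world:
  0 (successors {4}): φ is false.
  1 (successors {0}): φ is false.
  2 (successors ∅): φ is false.
  3 (successors {2}): φ is false.
  4 (successors {6}): φ is false.
  5 (successors {0, 3}): φ is false.
  6 (successors {5}): φ is false.
  7 (successors {1, 7}): φ is true.
For instance, at 4:
  At 4: <>q is true, ~[]q is false, so <>q & ~[]q is false.
    At 4: <>q requires q at some successor in {6}.
      q holds at 6, so <>q is true at 4.
    At 4: []q is true, so ~[]q is false.
      At 4: []q requires q at every successor {6}.
        At 6: q is true.
      So []q is true at 4.
Satisfying worlds: {7}

7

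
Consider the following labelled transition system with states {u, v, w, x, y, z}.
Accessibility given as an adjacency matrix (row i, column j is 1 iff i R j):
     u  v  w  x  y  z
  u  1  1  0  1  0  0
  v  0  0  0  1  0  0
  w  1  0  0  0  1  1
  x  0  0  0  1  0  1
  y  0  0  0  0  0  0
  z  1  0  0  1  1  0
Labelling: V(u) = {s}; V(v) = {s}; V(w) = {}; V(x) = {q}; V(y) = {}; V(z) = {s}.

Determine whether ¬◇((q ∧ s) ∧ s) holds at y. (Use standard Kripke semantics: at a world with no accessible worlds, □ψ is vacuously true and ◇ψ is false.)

Yes

At y: ◇((q ∧ s) ∧ s) is false, so ¬◇((q ∧ s) ∧ s) is true.
  At y: no accessible worlds, so ◇((q ∧ s) ∧ s) is false.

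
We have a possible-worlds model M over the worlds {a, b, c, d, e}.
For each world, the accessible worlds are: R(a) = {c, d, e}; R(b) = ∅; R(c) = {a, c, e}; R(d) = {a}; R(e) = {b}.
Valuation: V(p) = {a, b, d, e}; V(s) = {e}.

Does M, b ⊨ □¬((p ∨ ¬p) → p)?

At b: no accessible worlds, so □¬((p ∨ ¬p) → p) holds vacuously.

Yes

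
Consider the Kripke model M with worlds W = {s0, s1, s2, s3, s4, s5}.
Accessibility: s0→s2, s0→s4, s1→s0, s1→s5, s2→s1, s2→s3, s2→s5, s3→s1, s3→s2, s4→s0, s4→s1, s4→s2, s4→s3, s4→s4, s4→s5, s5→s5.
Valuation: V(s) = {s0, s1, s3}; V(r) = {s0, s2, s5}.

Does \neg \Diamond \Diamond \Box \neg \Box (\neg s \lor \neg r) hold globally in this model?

Recall that \Box ψ holds at a world iff ψ holds at every accessible world, and \Diamond ψ holds iff ψ holds at some accessible world.
Let φ = \neg \Diamond \Diamond \Box \neg \Box (\neg s \lor \neg r). Evaluate φ at each world:
  s0 (successors {s2, s4}): φ is true.
  s1 (successors {s0, s5}): φ is true.
  s2 (successors {s1, s3, s5}): φ is true.
  s3 (successors {s1, s2}): φ is true.
  s4 (successors {s0, s1, s2, s3, s4, s5}): φ is true.
  s5 (successors {s5}): φ is true.
For instance, at s2:
  At s2: \Diamond \Diamond \Box \neg \Box (\neg s \lor \neg r) is false, so \neg \Diamond \Diamond \Box \neg \Box (\neg s \lor \neg r) is true.
    At s2: \Diamond \Diamond \Box \neg \Box (\neg s \lor \neg r) requires \Diamond \Box \neg \Box (\neg s \lor \neg r) at some successor in {s1, s3, s5}.
      At s1: \Diamond \Box \neg \Box (\neg s \lor \neg r) is false.
      At s3: \Diamond \Box \neg \Box (\neg s \lor \neg r) is false.
      At s5: \Diamond \Box \neg \Box (\neg s \lor \neg r) is false.
    So \Diamond \Diamond \Box \neg \Box (\neg s \lor \neg r) is false at s2.

Yes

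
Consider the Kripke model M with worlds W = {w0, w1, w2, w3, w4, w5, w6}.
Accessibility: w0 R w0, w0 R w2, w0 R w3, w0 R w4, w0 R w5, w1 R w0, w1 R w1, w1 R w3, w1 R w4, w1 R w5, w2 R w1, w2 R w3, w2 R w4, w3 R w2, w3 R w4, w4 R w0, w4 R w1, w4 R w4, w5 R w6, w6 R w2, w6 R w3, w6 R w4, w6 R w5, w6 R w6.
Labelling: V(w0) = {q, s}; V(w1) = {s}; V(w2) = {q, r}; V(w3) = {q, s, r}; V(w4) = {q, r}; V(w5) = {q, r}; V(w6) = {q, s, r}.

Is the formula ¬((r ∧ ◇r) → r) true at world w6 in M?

No

Recall that ◇ψ holds at a world iff ψ holds at some accessible world.
At w6: (r ∧ ◇r) → r is true, so ¬((r ∧ ◇r) → r) is false.
  At w6: r ∧ ◇r is true, r is true, so (r ∧ ◇r) → r is true.
    At w6: r is true, ◇r is true, so r ∧ ◇r is true.
      At w6: ◇r requires r at some successor in {w2, w3, w4, w5, w6}.
        r holds at w2, so ◇r is true at w6.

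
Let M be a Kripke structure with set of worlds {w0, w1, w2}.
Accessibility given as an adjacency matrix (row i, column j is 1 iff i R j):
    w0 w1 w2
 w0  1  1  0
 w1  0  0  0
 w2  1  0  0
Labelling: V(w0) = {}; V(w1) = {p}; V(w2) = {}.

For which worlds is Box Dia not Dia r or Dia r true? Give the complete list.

w1, w2

Let φ = Box Dia not Dia r or Dia r. Evaluate φ at each world:
  w0 (successors {w0, w1}): φ is false.
  w1 (successors ∅): φ is true.
  w2 (successors {w0}): φ is true.
For instance, at w0:
  At w0: Box Dia not Dia r is false, Dia r is false, so Box Dia not Dia r or Dia r is false.
    At w0: Box Dia not Dia r requires Dia not Dia r at every successor {w0, w1}.
      Dia not Dia r fails at w1, so Box Dia not Dia r is false at w0.
    At w0: Dia r requires r at some successor in {w0, w1}.
      At w0: r is false.
      At w1: r is false.
    So Dia r is false at w0.
Satisfying worlds: {w1, w2}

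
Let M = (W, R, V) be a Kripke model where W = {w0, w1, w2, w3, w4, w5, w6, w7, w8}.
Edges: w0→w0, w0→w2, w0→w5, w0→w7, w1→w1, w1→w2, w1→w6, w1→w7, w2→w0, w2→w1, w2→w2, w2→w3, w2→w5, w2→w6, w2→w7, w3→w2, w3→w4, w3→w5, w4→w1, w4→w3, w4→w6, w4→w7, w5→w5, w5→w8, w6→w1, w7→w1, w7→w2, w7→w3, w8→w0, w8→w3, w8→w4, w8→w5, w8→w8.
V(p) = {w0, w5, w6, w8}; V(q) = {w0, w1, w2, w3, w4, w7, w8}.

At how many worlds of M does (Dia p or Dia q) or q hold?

Recall that Dia ψ holds at a world iff ψ holds at some accessible world.
Let φ = (Dia p or Dia q) or q. Evaluate φ at each world:
  w0 (successors {w0, w2, w5, w7}): φ is true.
  w1 (successors {w1, w2, w6, w7}): φ is true.
  w2 (successors {w0, w1, w2, w3, w5, w6, w7}): φ is true.
  w3 (successors {w2, w4, w5}): φ is true.
  w4 (successors {w1, w3, w6, w7}): φ is true.
  w5 (successors {w5, w8}): φ is true.
  w6 (successors {w1}): φ is true.
  w7 (successors {w1, w2, w3}): φ is true.
  w8 (successors {w0, w3, w4, w5, w8}): φ is true.
For instance, at w3:
  At w3: Dia p or Dia q is true, q is true, so (Dia p or Dia q) or q is true.
    At w3: Dia p is true, Dia q is true, so Dia p or Dia q is true.
      At w3: Dia p requires p at some successor in {w2, w4, w5}.
        p holds at w5, so Dia p is true at w3.
      At w3: Dia q requires q at some successor in {w2, w4, w5}.
        q holds at w2, so Dia q is true at w3.
Satisfying worlds: {w0, w1, w2, w3, w4, w5, w6, w7, w8}

9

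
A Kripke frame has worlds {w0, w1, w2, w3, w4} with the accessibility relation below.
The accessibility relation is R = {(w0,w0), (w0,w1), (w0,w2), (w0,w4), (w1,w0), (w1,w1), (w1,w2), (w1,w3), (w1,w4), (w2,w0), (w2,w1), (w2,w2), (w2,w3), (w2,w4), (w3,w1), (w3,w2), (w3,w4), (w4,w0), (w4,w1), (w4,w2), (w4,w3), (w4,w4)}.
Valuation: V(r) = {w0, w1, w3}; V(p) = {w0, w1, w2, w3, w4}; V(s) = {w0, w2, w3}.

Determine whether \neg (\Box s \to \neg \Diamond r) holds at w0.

No

At w0: \Box s \to \neg \Diamond r is true, so \neg (\Box s \to \neg \Diamond r) is false.
  At w0: \Box s is false, \neg \Diamond r is false, so \Box s \to \neg \Diamond r is true.
    At w0: \Box s requires s at every successor {w0, w1, w2, w4}.
      s fails at w1, so \Box s is false at w0.
    At w0: \Diamond r is true, so \neg \Diamond r is false.
      At w0: \Diamond r requires r at some successor in {w0, w1, w2, w4}.
        r holds at w0, so \Diamond r is true at w0.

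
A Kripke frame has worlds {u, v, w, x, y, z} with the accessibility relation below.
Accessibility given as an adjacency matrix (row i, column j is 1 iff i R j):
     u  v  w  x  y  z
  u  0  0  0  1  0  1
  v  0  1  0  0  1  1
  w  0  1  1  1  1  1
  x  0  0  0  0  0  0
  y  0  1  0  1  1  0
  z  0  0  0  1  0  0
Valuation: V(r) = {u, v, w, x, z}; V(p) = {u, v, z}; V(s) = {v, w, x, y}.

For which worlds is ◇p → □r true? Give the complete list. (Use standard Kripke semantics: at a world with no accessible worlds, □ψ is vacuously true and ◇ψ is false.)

Recall that □ψ holds at a world iff ψ holds at every accessible world, and ◇ψ holds iff ψ holds at some accessible world.
Let φ = ◇p → □r. Evaluate φ at each world:
  u (successors {x, z}): φ is true.
  v (successors {v, y, z}): φ is false.
  w (successors {v, w, x, y, z}): φ is false.
  x (successors ∅): φ is true.
  y (successors {v, x, y}): φ is false.
  z (successors {x}): φ is true.
For instance, at v:
  At v: ◇p is true, □r is false, so ◇p → □r is false.
    At v: ◇p requires p at some successor in {v, y, z}.
      p holds at v, so ◇p is true at v.
    At v: □r requires r at every successor {v, y, z}.
      r fails at y, so □r is false at v.
Satisfying worlds: {u, x, z}

u, x, z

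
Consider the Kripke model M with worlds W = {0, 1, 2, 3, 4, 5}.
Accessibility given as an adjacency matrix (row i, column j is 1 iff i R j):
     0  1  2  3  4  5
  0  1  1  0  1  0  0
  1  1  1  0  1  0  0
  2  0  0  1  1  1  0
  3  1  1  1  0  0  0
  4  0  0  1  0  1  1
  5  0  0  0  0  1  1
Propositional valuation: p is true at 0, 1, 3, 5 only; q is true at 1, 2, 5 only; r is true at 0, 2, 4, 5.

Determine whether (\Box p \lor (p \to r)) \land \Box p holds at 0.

At 0: \Box p \lor (p \to r) is true, \Box p is true, so (\Box p \lor (p \to r)) \land \Box p is true.
  At 0: \Box p is true, p \to r is true, so \Box p \lor (p \to r) is true.
    At 0: \Box p requires p at every successor {0, 1, 3}.
      At 0: p is true.
      At 1: p is true.
      At 3: p is true.
    So \Box p is true at 0.
  At 0: \Box p requires p at every successor {0, 1, 3}.
    At 0: p is true.
    At 1: p is true.
    At 3: p is true.
  So \Box p is true at 0.

Yes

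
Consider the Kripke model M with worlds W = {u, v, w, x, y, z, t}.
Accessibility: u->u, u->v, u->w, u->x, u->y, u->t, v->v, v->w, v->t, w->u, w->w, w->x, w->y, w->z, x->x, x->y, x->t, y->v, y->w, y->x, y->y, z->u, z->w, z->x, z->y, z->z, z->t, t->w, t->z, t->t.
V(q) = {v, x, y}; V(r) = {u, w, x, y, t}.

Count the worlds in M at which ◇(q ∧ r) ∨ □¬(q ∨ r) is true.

Recall that □ψ holds at a world iff ψ holds at every accessible world, and ◇ψ holds iff ψ holds at some accessible world.
Let φ = ◇(q ∧ r) ∨ □¬(q ∨ r). Evaluate φ at each world:
  u (successors {u, v, w, x, y, t}): φ is true.
  v (successors {v, w, t}): φ is false.
  w (successors {u, w, x, y, z}): φ is true.
  x (successors {x, y, t}): φ is true.
  y (successors {v, w, x, y}): φ is true.
  z (successors {u, w, x, y, z, t}): φ is true.
  t (successors {w, z, t}): φ is false.
For instance, at w:
  At w: ◇(q ∧ r) is true, □¬(q ∨ r) is false, so ◇(q ∧ r) ∨ □¬(q ∨ r) is true.
    At w: ◇(q ∧ r) requires q ∧ r at some successor in {u, w, x, y, z}.
      q ∧ r holds at x, so ◇(q ∧ r) is true at w.
    At w: □¬(q ∨ r) requires ¬(q ∨ r) at every successor {u, w, x, y, z}.
      ¬(q ∨ r) fails at u, so □¬(q ∨ r) is false at w.
Satisfying worlds: {u, w, x, y, z}

5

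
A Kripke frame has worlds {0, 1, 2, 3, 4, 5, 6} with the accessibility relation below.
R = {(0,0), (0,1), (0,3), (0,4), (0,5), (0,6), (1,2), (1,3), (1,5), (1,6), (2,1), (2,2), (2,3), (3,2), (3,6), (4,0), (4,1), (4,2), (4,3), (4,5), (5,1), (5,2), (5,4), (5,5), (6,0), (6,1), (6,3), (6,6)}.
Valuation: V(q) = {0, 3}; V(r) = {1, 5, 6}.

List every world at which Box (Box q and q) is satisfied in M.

Recall that Box ψ holds at a world iff ψ holds at every accessible world, and Dia ψ holds iff ψ holds at some accessible world.
Let φ = Box (Box q and q). Evaluate φ at each world:
  0 (successors {0, 1, 3, 4, 5, 6}): φ is false.
  1 (successors {2, 3, 5, 6}): φ is false.
  2 (successors {1, 2, 3}): φ is false.
  3 (successors {2, 6}): φ is false.
  4 (successors {0, 1, 2, 3, 5}): φ is false.
  5 (successors {1, 2, 4, 5}): φ is false.
  6 (successors {0, 1, 3, 6}): φ is false.
For instance, at 1:
  At 1: Box (Box q and q) requires Box q and q at every successor {2, 3, 5, 6}.
    Box q and q fails at 2, so Box (Box q and q) is false at 1.
      At 2: Box q is false, q is false, so Box q and q is false.
Satisfying worlds: none.

none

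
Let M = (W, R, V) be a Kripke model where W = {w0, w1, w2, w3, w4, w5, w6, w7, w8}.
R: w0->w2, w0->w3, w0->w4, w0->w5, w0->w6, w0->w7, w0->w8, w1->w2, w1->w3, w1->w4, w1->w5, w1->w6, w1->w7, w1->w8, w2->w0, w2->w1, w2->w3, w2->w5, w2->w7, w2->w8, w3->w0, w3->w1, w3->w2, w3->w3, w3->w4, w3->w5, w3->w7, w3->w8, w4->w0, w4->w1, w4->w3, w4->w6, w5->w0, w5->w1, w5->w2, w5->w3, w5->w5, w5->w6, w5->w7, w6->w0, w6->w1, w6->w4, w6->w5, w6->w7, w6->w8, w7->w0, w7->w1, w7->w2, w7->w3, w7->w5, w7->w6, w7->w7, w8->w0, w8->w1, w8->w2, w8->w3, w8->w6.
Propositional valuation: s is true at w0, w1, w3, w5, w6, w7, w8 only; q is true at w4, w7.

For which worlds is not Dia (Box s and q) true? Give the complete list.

Recall that Box ψ holds at a world iff ψ holds at every accessible world, and Dia ψ holds iff ψ holds at some accessible world.
Let φ = not Dia (Box s and q). Evaluate φ at each world:
  w0 (successors {w2, w3, w4, w5, w6, w7, w8}): φ is false.
  w1 (successors {w2, w3, w4, w5, w6, w7, w8}): φ is false.
  w2 (successors {w0, w1, w3, w5, w7, w8}): φ is true.
  w3 (successors {w0, w1, w2, w3, w4, w5, w7, w8}): φ is false.
  w4 (successors {w0, w1, w3, w6}): φ is true.
  w5 (successors {w0, w1, w2, w3, w5, w6, w7}): φ is true.
  w6 (successors {w0, w1, w4, w5, w7, w8}): φ is false.
  w7 (successors {w0, w1, w2, w3, w5, w6, w7}): φ is true.
  w8 (successors {w0, w1, w2, w3, w6}): φ is true.
For instance, at w8:
  At w8: Dia (Box s and q) is false, so not Dia (Box s and q) is true.
    At w8: Dia (Box s and q) requires Box s and q at some successor in {w0, w1, w2, w3, w6}.
      At w0: Box s and q is false.
      At w1: Box s and q is false.
      At w2: Box s and q is false.
      At w3: Box s and q is false.
      At w6: Box s and q is false.
    So Dia (Box s and q) is false at w8.
Satisfying worlds: {w2, w4, w5, w7, w8}

w2, w4, w5, w7, w8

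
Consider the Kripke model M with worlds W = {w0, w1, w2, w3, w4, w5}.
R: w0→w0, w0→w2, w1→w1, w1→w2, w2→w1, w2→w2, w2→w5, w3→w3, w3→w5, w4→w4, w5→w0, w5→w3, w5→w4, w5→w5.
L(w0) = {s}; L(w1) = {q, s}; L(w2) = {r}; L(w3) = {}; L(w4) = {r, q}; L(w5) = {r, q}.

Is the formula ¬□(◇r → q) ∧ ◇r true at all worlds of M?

Let φ = ¬□(◇r → q) ∧ ◇r. Evaluate φ at each world:
  w0 (successors {w0, w2}): φ is true.
  w1 (successors {w1, w2}): φ is true.
  w2 (successors {w1, w2, w5}): φ is true.
  w3 (successors {w3, w5}): φ is true.
  w4 (successors {w4}): φ is false.
  w5 (successors {w0, w3, w4, w5}): φ is true.
Detail at w4 (counterexample):
  At w4: ¬□(◇r → q) is false, ◇r is true, so ¬□(◇r → q) ∧ ◇r is false.
    At w4: □(◇r → q) is true, so ¬□(◇r → q) is false.
      At w4: □(◇r → q) requires ◇r → q at every successor {w4}.
        At w4: ◇r → q is true.
      So □(◇r → q) is true at w4.
    At w4: ◇r requires r at some successor in {w4}.
      r holds at w4, so ◇r is true at w4.

No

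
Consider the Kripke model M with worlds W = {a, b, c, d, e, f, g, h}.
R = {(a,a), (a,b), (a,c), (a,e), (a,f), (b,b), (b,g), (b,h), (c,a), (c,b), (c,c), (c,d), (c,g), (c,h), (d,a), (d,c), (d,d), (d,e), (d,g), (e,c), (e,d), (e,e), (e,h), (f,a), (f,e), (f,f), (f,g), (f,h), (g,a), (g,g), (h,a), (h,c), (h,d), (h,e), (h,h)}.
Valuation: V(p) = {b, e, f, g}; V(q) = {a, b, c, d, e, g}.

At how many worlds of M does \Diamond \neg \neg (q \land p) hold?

Let φ = \Diamond \neg \neg (q \land p). Evaluate φ at each world:
  a (successors {a, b, c, e, f}): φ is true.
  b (successors {b, g, h}): φ is true.
  c (successors {a, b, c, d, g, h}): φ is true.
  d (successors {a, c, d, e, g}): φ is true.
  e (successors {c, d, e, h}): φ is true.
  f (successors {a, e, f, g, h}): φ is true.
  g (successors {a, g}): φ is true.
  h (successors {a, c, d, e, h}): φ is true.
For instance, at c:
  At c: \Diamond \neg \neg (q \land p) requires \neg \neg (q \land p) at some successor in {a, b, c, d, g, h}.
    \neg \neg (q \land p) holds at b, so \Diamond \neg \neg (q \land p) is true at c.
Satisfying worlds: {a, b, c, d, e, f, g, h}

8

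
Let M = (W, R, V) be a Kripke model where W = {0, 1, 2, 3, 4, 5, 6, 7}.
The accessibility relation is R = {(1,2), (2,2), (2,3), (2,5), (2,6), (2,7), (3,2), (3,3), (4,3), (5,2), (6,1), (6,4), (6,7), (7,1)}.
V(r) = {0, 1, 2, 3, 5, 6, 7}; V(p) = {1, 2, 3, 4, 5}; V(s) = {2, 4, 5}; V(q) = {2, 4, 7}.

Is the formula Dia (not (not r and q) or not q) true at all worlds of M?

No

Let φ = Dia (not (not r and q) or not q). Evaluate φ at each world:
  0 (successors ∅): φ is false.
  1 (successors {2}): φ is true.
  2 (successors {2, 3, 5, 6, 7}): φ is true.
  3 (successors {2, 3}): φ is true.
  4 (successors {3}): φ is true.
  5 (successors {2}): φ is true.
  6 (successors {1, 4, 7}): φ is true.
  7 (successors {1}): φ is true.
Detail at 0 (counterexample):
  At 0: no accessible worlds, so Dia (not (not r and q) or not q) is false.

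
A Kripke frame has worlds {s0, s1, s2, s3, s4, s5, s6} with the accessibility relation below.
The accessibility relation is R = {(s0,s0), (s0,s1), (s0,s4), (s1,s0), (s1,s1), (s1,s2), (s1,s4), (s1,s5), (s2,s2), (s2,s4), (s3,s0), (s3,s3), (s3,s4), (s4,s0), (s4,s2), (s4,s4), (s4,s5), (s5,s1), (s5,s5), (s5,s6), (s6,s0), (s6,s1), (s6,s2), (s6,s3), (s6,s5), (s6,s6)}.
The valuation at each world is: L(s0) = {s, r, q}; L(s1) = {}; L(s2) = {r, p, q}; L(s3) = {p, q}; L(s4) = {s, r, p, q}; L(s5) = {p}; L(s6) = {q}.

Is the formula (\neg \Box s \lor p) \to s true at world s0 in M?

Yes

At s0: \neg \Box s \lor p is true, s is true, so (\neg \Box s \lor p) \to s is true.
  At s0: \neg \Box s is true, p is false, so \neg \Box s \lor p is true.
    At s0: \Box s is false, so \neg \Box s is true.
      At s0: \Box s requires s at every successor {s0, s1, s4}.
        s fails at s1, so \Box s is false at s0.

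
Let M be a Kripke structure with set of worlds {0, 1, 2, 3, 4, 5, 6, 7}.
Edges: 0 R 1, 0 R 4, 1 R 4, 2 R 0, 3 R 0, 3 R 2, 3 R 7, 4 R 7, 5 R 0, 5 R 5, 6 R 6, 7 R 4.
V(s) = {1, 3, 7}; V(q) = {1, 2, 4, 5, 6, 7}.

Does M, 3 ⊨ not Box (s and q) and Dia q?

Recall that Box ψ holds at a world iff ψ holds at every accessible world, and Dia ψ holds iff ψ holds at some accessible world.
At 3: not Box (s and q) is true, Dia q is true, so not Box (s and q) and Dia q is true.
  At 3: Box (s and q) is false, so not Box (s and q) is true.
    At 3: Box (s and q) requires s and q at every successor {0, 2, 7}.
      s and q fails at 0, so Box (s and q) is false at 3.
  At 3: Dia q requires q at some successor in {0, 2, 7}.
    q holds at 2, so Dia q is true at 3.

Yes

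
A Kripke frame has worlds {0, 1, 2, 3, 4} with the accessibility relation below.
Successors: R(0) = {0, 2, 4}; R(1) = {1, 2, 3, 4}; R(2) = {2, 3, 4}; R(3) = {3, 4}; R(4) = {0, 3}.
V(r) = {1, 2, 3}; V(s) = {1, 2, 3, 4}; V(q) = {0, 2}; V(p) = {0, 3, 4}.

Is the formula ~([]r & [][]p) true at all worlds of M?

Yes

Let φ = ~([]r & [][]p). Evaluate φ at each world:
  0 (successors {0, 2, 4}): φ is true.
  1 (successors {1, 2, 3, 4}): φ is true.
  2 (successors {2, 3, 4}): φ is true.
  3 (successors {3, 4}): φ is true.
  4 (successors {0, 3}): φ is true.
For instance, at 4:
  At 4: []r & [][]p is false, so ~([]r & [][]p) is true.
    At 4: []r is false, [][]p is false, so []r & [][]p is false.
      At 4: []r requires r at every successor {0, 3}.
        r fails at 0, so []r is false at 4.
      At 4: [][]p requires []p at every successor {0, 3}.
        []p fails at 0, so [][]p is false at 4.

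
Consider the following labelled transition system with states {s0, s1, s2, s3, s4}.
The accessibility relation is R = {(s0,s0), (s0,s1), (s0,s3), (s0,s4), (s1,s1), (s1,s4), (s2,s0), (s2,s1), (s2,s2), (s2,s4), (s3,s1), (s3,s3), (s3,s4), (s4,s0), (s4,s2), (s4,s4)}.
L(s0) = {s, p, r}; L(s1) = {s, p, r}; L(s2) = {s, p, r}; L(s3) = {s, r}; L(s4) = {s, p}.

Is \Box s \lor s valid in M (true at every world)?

Let φ = \Box s \lor s. Evaluate φ at each world:
  s0 (successors {s0, s1, s3, s4}): φ is true.
  s1 (successors {s1, s4}): φ is true.
  s2 (successors {s0, s1, s2, s4}): φ is true.
  s3 (successors {s1, s3, s4}): φ is true.
  s4 (successors {s0, s2, s4}): φ is true.
For instance, at s3:
  At s3: \Box s is true, s is true, so \Box s \lor s is true.
    At s3: \Box s requires s at every successor {s1, s3, s4}.
      At s1: s is true.
      At s3: s is true.
      At s4: s is true.
    So \Box s is true at s3.

Yes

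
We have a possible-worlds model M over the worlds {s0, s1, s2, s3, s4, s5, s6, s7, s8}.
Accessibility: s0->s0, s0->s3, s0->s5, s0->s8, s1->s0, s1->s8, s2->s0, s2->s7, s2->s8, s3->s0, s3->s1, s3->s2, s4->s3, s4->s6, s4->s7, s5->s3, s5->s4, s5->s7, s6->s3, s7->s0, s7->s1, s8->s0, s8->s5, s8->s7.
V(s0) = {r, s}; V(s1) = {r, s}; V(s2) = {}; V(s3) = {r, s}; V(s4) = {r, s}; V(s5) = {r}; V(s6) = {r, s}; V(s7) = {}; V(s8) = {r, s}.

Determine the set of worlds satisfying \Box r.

Let φ = \Box r. Evaluate φ at each world:
  s0 (successors {s0, s3, s5, s8}): φ is true.
  s1 (successors {s0, s8}): φ is true.
  s2 (successors {s0, s7, s8}): φ is false.
  s3 (successors {s0, s1, s2}): φ is false.
  s4 (successors {s3, s6, s7}): φ is false.
  s5 (successors {s3, s4, s7}): φ is false.
  s6 (successors {s3}): φ is true.
  s7 (successors {s0, s1}): φ is true.
  s8 (successors {s0, s5, s7}): φ is false.
For instance, at s8:
  At s8: \Box r requires r at every successor {s0, s5, s7}.
    r fails at s7, so \Box r is false at s8.
Satisfying worlds: {s0, s1, s6, s7}

s0, s1, s6, s7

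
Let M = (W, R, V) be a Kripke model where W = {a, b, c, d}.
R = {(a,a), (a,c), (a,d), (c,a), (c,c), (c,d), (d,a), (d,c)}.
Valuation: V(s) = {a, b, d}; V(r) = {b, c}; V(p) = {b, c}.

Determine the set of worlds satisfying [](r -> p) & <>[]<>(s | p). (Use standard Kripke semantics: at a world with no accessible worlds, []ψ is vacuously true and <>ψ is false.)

Recall that []ψ holds at a world iff ψ holds at every accessible world, and <>ψ holds iff ψ holds at some accessible world.
Let φ = [](r -> p) & <>[]<>(s | p). Evaluate φ at each world:
  a (successors {a, c, d}): φ is true.
  b (successors ∅): φ is false.
  c (successors {a, c, d}): φ is true.
  d (successors {a, c}): φ is true.
For instance, at a:
  At a: [](r -> p) is true, <>[]<>(s | p) is true, so [](r -> p) & <>[]<>(s | p) is true.
    At a: [](r -> p) requires r -> p at every successor {a, c, d}.
      At a: r -> p is true.
      At c: r -> p is true.
      At d: r -> p is true.
    So [](r -> p) is true at a.
    At a: <>[]<>(s | p) requires []<>(s | p) at some successor in {a, c, d}.
      []<>(s | p) holds at a, so <>[]<>(s | p) is true at a.
Satisfying worlds: {a, c, d}

a, c, d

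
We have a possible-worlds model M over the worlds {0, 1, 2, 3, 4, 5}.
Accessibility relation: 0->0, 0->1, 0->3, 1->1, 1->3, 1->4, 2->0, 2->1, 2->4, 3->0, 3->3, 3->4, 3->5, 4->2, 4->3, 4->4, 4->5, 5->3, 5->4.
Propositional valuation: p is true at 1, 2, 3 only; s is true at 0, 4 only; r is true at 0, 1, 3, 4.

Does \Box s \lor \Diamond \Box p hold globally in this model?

Let φ = \Box s \lor \Diamond \Box p. Evaluate φ at each world:
  0 (successors {0, 1, 3}): φ is false.
  1 (successors {1, 3, 4}): φ is false.
  2 (successors {0, 1, 4}): φ is false.
  3 (successors {0, 3, 4, 5}): φ is false.
  4 (successors {2, 3, 4, 5}): φ is false.
  5 (successors {3, 4}): φ is false.
Detail at 0 (counterexample):
  At 0: \Box s is false, \Diamond \Box p is false, so \Box s \lor \Diamond \Box p is false.
    At 0: \Box s requires s at every successor {0, 1, 3}.
      s fails at 1, so \Box s is false at 0.
    At 0: \Diamond \Box p requires \Box p at some successor in {0, 1, 3}.
      At 0: \Box p is false.
      At 1: \Box p is false.
      At 3: \Box p is false.
    So \Diamond \Box p is false at 0.

No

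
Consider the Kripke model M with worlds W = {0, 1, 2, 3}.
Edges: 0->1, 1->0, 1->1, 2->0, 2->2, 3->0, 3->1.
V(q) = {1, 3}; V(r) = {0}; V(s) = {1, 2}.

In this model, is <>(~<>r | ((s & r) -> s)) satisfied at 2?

Recall that <>ψ holds at a world iff ψ holds at some accessible world.
At 2: <>(~<>r | ((s & r) -> s)) requires ~<>r | ((s & r) -> s) at some successor in {0, 2}.
  ~<>r | ((s & r) -> s) holds at 0, so <>(~<>r | ((s & r) -> s)) is true at 2.
    At 0: ~<>r is true, (s & r) -> s is true, so ~<>r | ((s & r) -> s) is true.
      At 0: <>r is false, so ~<>r is true.

Yes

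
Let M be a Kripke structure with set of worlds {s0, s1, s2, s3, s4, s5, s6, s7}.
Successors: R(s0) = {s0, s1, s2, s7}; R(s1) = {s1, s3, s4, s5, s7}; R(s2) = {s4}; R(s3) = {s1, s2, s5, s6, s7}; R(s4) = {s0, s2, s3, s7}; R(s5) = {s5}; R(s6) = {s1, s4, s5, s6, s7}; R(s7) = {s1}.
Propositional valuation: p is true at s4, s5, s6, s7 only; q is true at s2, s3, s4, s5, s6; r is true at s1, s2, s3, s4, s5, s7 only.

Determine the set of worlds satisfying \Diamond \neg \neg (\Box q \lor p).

s0, s1, s2, s3, s4, s5, s6

Recall that \Box ψ holds at a world iff ψ holds at every accessible world, and \Diamond ψ holds iff ψ holds at some accessible world.
Let φ = \Diamond \neg \neg (\Box q \lor p). Evaluate φ at each world:
  s0 (successors {s0, s1, s2, s7}): φ is true.
  s1 (successors {s1, s3, s4, s5, s7}): φ is true.
  s2 (successors {s4}): φ is true.
  s3 (successors {s1, s2, s5, s6, s7}): φ is true.
  s4 (successors {s0, s2, s3, s7}): φ is true.
  s5 (successors {s5}): φ is true.
  s6 (successors {s1, s4, s5, s6, s7}): φ is true.
  s7 (successors {s1}): φ is false.
For instance, at s7:
  At s7: \Diamond \neg \neg (\Box q \lor p) requires \neg \neg (\Box q \lor p) at some successor in {s1}.
    At s1: \neg \neg (\Box q \lor p) is false.
  So \Diamond \neg \neg (\Box q \lor p) is false at s7.
Satisfying worlds: {s0, s1, s2, s3, s4, s5, s6}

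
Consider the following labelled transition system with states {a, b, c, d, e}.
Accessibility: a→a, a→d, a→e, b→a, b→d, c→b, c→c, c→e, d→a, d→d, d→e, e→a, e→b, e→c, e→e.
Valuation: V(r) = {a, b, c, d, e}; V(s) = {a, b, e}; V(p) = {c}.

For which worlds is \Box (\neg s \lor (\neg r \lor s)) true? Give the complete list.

a, b, c, d, e

Recall that \Box ψ holds at a world iff ψ holds at every accessible world, and \Diamond ψ holds iff ψ holds at some accessible world.
Let φ = \Box (\neg s \lor (\neg r \lor s)). Evaluate φ at each world:
  a (successors {a, d, e}): φ is true.
  b (successors {a, d}): φ is true.
  c (successors {b, c, e}): φ is true.
  d (successors {a, d, e}): φ is true.
  e (successors {a, b, c, e}): φ is true.
For instance, at e:
  At e: \Box (\neg s \lor (\neg r \lor s)) requires \neg s \lor (\neg r \lor s) at every successor {a, b, c, e}.
    At a: \neg s \lor (\neg r \lor s) is true.
    At b: \neg s \lor (\neg r \lor s) is true.
    At c: \neg s \lor (\neg r \lor s) is true.
    At e: \neg s \lor (\neg r \lor s) is true.
  So \Box (\neg s \lor (\neg r \lor s)) is true at e.
Satisfying worlds: {a, b, c, d, e}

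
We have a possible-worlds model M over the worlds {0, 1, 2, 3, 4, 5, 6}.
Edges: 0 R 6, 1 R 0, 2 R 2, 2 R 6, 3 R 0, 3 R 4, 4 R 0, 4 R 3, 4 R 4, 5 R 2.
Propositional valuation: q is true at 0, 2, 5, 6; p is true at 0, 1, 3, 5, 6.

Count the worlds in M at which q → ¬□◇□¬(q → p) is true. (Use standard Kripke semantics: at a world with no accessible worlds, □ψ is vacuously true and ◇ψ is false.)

5

Let φ = q → ¬□◇□¬(q → p). Evaluate φ at each world:
  0 (successors {6}): φ is true.
  1 (successors {0}): φ is true.
  2 (successors {2, 6}): φ is true.
  3 (successors {0, 4}): φ is true.
  4 (successors {0, 3, 4}): φ is true.
  5 (successors {2}): φ is false.
  6 (successors ∅): φ is false.
For instance, at 5:
  At 5: q is true, ¬□◇□¬(q → p) is false, so q → ¬□◇□¬(q → p) is false.
    At 5: □◇□¬(q → p) is true, so ¬□◇□¬(q → p) is false.
      At 5: □◇□¬(q → p) requires ◇□¬(q → p) at every successor {2}.
        At 2: ◇□¬(q → p) is true.
      So □◇□¬(q → p) is true at 5.
Satisfying worlds: {0, 1, 2, 3, 4}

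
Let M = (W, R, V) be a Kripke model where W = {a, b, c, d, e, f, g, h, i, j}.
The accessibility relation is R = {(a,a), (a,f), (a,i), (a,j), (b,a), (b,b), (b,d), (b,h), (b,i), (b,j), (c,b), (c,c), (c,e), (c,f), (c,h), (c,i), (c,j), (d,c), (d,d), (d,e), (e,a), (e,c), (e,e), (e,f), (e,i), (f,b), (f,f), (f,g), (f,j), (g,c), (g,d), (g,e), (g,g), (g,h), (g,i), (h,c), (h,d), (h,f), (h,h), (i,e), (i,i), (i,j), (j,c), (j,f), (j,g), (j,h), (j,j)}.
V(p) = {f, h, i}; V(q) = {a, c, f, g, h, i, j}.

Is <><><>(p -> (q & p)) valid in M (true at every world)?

Let φ = <><><>(p -> (q & p)). Evaluate φ at each world:
  a (successors {a, f, i, j}): φ is true.
  b (successors {a, b, d, h, i, j}): φ is true.
  c (successors {b, c, e, f, h, i, j}): φ is true.
  d (successors {c, d, e}): φ is true.
  e (successors {a, c, e, f, i}): φ is true.
  f (successors {b, f, g, j}): φ is true.
  g (successors {c, d, e, g, h, i}): φ is true.
  h (successors {c, d, f, h}): φ is true.
  i (successors {e, i, j}): φ is true.
  j (successors {c, f, g, h, j}): φ is true.
For instance, at f:
  At f: <><><>(p -> (q & p)) requires <><>(p -> (q & p)) at some successor in {b, f, g, j}.
    <><>(p -> (q & p)) holds at b, so <><><>(p -> (q & p)) is true at f.
      At b: <><>(p -> (q & p)) requires <>(p -> (q & p)) at some successor in {a, b, d, h, i, j}.
        <>(p -> (q & p)) holds at a, so <><>(p -> (q & p)) is true at b.

Yes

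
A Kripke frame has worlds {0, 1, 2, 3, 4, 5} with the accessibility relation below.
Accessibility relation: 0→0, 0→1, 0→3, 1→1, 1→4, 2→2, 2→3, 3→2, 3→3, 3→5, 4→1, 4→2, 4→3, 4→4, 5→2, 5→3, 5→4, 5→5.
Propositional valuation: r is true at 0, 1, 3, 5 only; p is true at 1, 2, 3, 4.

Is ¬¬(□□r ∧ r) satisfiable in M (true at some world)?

Recall that □ψ holds at a world iff ψ holds at every accessible world, and ◇ψ holds iff ψ holds at some accessible world.
Let φ = ¬¬(□□r ∧ r). Evaluate φ at each world:
  0 (successors {0, 1, 3}): φ is false.
  1 (successors {1, 4}): φ is false.
  2 (successors {2, 3}): φ is false.
  3 (successors {2, 3, 5}): φ is false.
  4 (successors {1, 2, 3, 4}): φ is false.
  5 (successors {2, 3, 4, 5}): φ is false.
For instance, at 1:
  At 1: ¬(□□r ∧ r) is true, so ¬¬(□□r ∧ r) is false.
    At 1: □□r ∧ r is false, so ¬(□□r ∧ r) is true.
      At 1: □□r is false, r is true, so □□r ∧ r is false.

No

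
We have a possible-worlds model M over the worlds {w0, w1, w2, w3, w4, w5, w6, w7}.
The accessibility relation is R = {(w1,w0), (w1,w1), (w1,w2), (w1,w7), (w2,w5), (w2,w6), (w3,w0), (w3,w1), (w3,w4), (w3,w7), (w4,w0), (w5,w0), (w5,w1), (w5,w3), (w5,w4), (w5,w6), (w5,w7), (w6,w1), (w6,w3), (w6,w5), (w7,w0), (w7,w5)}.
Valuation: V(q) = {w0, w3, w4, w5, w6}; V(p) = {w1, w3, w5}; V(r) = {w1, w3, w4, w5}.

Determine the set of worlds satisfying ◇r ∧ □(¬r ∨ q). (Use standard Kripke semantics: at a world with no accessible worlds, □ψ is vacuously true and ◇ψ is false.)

Let φ = ◇r ∧ □(¬r ∨ q). Evaluate φ at each world:
  w0 (successors ∅): φ is false.
  w1 (successors {w0, w1, w2, w7}): φ is false.
  w2 (successors {w5, w6}): φ is true.
  w3 (successors {w0, w1, w4, w7}): φ is false.
  w4 (successors {w0}): φ is false.
  w5 (successors {w0, w1, w3, w4, w6, w7}): φ is false.
  w6 (successors {w1, w3, w5}): φ is false.
  w7 (successors {w0, w5}): φ is true.
For instance, at w3:
  At w3: ◇r is true, □(¬r ∨ q) is false, so ◇r ∧ □(¬r ∨ q) is false.
    At w3: ◇r requires r at some successor in {w0, w1, w4, w7}.
      r holds at w1, so ◇r is true at w3.
    At w3: □(¬r ∨ q) requires ¬r ∨ q at every successor {w0, w1, w4, w7}.
      ¬r ∨ q fails at w1, so □(¬r ∨ q) is false at w3.
Satisfying worlds: {w2, w7}

w2, w7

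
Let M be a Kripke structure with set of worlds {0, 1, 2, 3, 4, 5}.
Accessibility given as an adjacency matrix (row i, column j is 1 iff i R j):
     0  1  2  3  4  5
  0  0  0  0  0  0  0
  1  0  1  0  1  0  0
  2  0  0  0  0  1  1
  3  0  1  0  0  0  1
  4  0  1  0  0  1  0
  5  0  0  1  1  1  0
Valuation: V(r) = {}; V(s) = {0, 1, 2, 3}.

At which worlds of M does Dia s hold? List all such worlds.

Recall that Dia ψ holds at a world iff ψ holds at some accessible world.
Let φ = Dia s. Evaluate φ at each world:
  0 (successors ∅): φ is false.
  1 (successors {1, 3}): φ is true.
  2 (successors {4, 5}): φ is false.
  3 (successors {1, 5}): φ is true.
  4 (successors {1, 4}): φ is true.
  5 (successors {2, 3, 4}): φ is true.
For instance, at 5:
  At 5: Dia s requires s at some successor in {2, 3, 4}.
    s holds at 2, so Dia s is true at 5.
Satisfying worlds: {1, 3, 4, 5}

1, 3, 4, 5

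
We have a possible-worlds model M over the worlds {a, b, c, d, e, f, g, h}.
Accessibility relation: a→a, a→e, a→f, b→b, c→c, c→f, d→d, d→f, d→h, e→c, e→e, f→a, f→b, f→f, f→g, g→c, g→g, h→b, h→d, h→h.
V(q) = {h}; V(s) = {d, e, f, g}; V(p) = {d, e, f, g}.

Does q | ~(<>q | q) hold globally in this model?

Let φ = q | ~(<>q | q). Evaluate φ at each world:
  a (successors {a, e, f}): φ is true.
  b (successors {b}): φ is true.
  c (successors {c, f}): φ is true.
  d (successors {d, f, h}): φ is false.
  e (successors {c, e}): φ is true.
  f (successors {a, b, f, g}): φ is true.
  g (successors {c, g}): φ is true.
  h (successors {b, d, h}): φ is true.
Detail at d (counterexample):
  At d: q is false, ~(<>q | q) is false, so q | ~(<>q | q) is false.
    At d: <>q | q is true, so ~(<>q | q) is false.
      At d: <>q is true, q is false, so <>q | q is true.

No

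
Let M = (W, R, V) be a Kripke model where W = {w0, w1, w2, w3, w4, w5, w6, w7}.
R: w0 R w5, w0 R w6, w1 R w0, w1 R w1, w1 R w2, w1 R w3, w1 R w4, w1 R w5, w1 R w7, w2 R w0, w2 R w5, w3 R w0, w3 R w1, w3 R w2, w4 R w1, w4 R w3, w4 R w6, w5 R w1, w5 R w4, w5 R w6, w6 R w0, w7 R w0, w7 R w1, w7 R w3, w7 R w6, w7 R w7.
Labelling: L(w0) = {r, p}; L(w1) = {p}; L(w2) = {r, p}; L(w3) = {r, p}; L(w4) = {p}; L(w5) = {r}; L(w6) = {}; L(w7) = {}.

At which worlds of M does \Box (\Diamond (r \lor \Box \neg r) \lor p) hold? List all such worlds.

Let φ = \Box (\Diamond (r \lor \Box \neg r) \lor p). Evaluate φ at each world:
  w0 (successors {w5, w6}): φ is false.
  w1 (successors {w0, w1, w2, w3, w4, w5, w7}): φ is false.
  w2 (successors {w0, w5}): φ is false.
  w3 (successors {w0, w1, w2}): φ is true.
  w4 (successors {w1, w3, w6}): φ is true.
  w5 (successors {w1, w4, w6}): φ is true.
  w6 (successors {w0}): φ is true.
  w7 (successors {w0, w1, w3, w6, w7}): φ is true.
For instance, at w6:
  At w6: \Box (\Diamond (r \lor \Box \neg r) \lor p) requires \Diamond (r \lor \Box \neg r) \lor p at every successor {w0}.
      At w0: \Diamond (r \lor \Box \neg r) is true, p is true, so \Diamond (r \lor \Box \neg r) \lor p is true.
  So \Box (\Diamond (r \lor \Box \neg r) \lor p) is true at w6.
Satisfying worlds: {w3, w4, w5, w6, w7}

w3, w4, w5, w6, w7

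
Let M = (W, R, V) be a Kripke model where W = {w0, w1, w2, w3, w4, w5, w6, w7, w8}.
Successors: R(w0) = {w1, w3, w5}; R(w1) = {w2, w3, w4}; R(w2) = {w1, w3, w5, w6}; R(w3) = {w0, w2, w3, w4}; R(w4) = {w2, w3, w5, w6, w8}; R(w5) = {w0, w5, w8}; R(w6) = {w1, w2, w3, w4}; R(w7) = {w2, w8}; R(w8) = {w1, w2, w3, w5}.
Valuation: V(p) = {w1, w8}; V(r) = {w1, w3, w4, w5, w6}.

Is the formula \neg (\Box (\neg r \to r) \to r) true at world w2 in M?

Yes

At w2: \Box (\neg r \to r) \to r is false, so \neg (\Box (\neg r \to r) \to r) is true.
  At w2: \Box (\neg r \to r) is true, r is false, so \Box (\neg r \to r) \to r is false.
    At w2: \Box (\neg r \to r) requires \neg r \to r at every successor {w1, w3, w5, w6}.
      At w1: \neg r \to r is true.
      At w3: \neg r \to r is true.
      At w5: \neg r \to r is true.
      At w6: \neg r \to r is true.
    So \Box (\neg r \to r) is true at w2.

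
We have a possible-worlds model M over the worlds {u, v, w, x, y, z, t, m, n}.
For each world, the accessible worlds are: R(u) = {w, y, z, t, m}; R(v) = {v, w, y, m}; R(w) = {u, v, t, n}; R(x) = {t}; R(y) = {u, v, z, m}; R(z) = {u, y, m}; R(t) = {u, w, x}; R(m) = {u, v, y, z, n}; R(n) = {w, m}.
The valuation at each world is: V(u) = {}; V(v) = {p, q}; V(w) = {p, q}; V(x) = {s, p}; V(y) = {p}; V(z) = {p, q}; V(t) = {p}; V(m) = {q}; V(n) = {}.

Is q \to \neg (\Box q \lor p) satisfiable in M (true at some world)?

Let φ = q \to \neg (\Box q \lor p). Evaluate φ at each world:
  u (successors {w, y, z, t, m}): φ is true.
  v (successors {v, w, y, m}): φ is false.
  w (successors {u, v, t, n}): φ is false.
  x (successors {t}): φ is true.
  y (successors {u, v, z, m}): φ is true.
  z (successors {u, y, m}): φ is false.
  t (successors {u, w, x}): φ is true.
  m (successors {u, v, y, z, n}): φ is true.
  n (successors {w, m}): φ is true.
Detail at u (witness):
  At u: q is false, \neg (\Box q \lor p) is true, so q \to \neg (\Box q \lor p) is true.
    At u: \Box q \lor p is false, so \neg (\Box q \lor p) is true.
      At u: \Box q is false, p is false, so \Box q \lor p is false.

Yes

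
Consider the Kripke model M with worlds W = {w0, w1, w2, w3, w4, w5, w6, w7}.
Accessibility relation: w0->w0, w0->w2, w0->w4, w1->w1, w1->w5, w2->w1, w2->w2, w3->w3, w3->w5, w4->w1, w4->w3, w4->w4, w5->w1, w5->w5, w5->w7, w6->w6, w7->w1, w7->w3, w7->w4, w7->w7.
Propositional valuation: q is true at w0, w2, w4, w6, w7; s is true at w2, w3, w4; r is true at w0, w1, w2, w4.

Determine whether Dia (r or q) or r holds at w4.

Recall that Dia ψ holds at a world iff ψ holds at some accessible world.
At w4: Dia (r or q) is true, r is true, so Dia (r or q) or r is true.
  At w4: Dia (r or q) requires r or q at some successor in {w1, w3, w4}.
    r or q holds at w1, so Dia (r or q) is true at w4.

Yes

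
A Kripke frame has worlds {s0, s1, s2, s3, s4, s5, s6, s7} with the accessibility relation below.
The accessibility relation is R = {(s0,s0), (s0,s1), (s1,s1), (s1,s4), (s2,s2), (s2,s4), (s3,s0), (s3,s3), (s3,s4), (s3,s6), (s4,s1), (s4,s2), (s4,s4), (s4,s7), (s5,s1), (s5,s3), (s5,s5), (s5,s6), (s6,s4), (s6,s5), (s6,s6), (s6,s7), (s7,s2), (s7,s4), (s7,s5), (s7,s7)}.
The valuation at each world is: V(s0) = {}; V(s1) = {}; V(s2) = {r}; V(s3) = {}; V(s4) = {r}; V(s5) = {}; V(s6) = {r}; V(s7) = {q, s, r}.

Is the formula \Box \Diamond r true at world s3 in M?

At s3: \Box \Diamond r requires \Diamond r at every successor {s0, s3, s4, s6}.
  \Diamond r fails at s0, so \Box \Diamond r is false at s3.
    At s0: \Diamond r requires r at some successor in {s0, s1}.
      At s0: r is false.
      At s1: r is false.
    So \Diamond r is false at s0.

No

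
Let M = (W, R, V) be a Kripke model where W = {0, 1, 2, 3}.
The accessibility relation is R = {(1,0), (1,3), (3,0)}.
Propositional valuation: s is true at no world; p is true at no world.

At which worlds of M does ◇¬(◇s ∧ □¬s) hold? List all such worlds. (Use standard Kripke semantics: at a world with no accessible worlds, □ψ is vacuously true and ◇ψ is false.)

1, 3

Let φ = ◇¬(◇s ∧ □¬s). Evaluate φ at each world:
  0 (successors ∅): φ is false.
  1 (successors {0, 3}): φ is true.
  2 (successors ∅): φ is false.
  3 (successors {0}): φ is true.
For instance, at 3:
  At 3: ◇¬(◇s ∧ □¬s) requires ¬(◇s ∧ □¬s) at some successor in {0}.
    ¬(◇s ∧ □¬s) holds at 0, so ◇¬(◇s ∧ □¬s) is true at 3.
      At 0: ◇s ∧ □¬s is false, so ¬(◇s ∧ □¬s) is true.
Satisfying worlds: {1, 3}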